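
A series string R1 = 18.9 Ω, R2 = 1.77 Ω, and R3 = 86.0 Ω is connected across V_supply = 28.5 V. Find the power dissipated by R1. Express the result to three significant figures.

The common current is I = 28.5/106.7 = 0.2672 A.
V(R1) = I·R = 5.050 V; P = V·I = 5.050 × 0.2672 = 1.349 W.

P ≈ 1.35 W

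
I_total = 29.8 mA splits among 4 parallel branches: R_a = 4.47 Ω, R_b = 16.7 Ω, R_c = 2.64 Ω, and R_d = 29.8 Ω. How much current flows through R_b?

I ≈ 2.56 mA

Conductances: ΣG = 1/4.47 + 1/16.7 + 1/2.64 + 1/29.8 = 0.6959 (1/Ω).
R_b takes the fraction G_k/ΣG = 0.05988/0.6959 = 0.08604, so I = 29.8 × 0.08604 = 2.564 mA.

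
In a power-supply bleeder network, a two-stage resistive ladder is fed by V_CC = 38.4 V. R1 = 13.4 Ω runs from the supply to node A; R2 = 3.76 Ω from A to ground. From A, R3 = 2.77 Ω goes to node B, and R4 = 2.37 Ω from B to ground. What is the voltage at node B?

V_B ≈ 2.47 V

Looking into the second stage from A: R3 + R4 = 5.140 Ω appears in parallel with R2.
Effective lower resistance at A: R2 ‖ 5.140 = 2.172 Ω.
V_A = 38.4 × 2.172/(13.4 + 2.172) = 5.355 V.
Then the unloaded second divider: V_B = V_A × R4/(R3+R4) = 5.355 × 0.4611 = 2.469 V.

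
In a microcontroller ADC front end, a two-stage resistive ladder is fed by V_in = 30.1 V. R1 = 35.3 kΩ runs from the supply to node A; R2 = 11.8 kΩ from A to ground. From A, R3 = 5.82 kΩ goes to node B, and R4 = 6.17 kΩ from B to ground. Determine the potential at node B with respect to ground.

V_B ≈ 2.23 V

Looking into the second stage from A: R3 + R4 = 11.99 kΩ appears in parallel with R2.
Effective lower resistance at A: R2 ‖ 11.99 = 5.947 kΩ.
First divider: V_A = V_in · 5.947/(35.3 + 5.947) = 4.340 V.
Stage 2 is unloaded, so V_B = V_A · R4/(R3+R4) = 4.340 × 6.17/11.99 = 2.233 V.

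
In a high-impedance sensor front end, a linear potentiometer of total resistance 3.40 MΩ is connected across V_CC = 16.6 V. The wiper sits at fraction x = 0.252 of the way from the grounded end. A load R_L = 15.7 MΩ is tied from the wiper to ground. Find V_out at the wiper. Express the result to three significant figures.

V_out ≈ 4.02 V

Split the track: R_lower = x·R_p = 0.8568 MΩ, R_upper = (1−x)·R_p = 2.543 MΩ.
Lower segment in parallel with the load: 0.8568 ‖ 15.7 = 0.8125 MΩ.
V_out = 16.6 × 0.8125/(2.543 + 0.8125) = 4.019 V.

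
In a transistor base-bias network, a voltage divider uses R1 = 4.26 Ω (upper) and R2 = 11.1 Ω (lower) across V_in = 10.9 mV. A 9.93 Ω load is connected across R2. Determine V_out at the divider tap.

The load sits in parallel with R2, giving an effective lower resistance R2' = R2·R_L/(R2+R_L) = 5.241 Ω.
Now apply the divider: V_out = 10.9 × 0.5516 = 6.013 mV.

V_out ≈ 6.01 mV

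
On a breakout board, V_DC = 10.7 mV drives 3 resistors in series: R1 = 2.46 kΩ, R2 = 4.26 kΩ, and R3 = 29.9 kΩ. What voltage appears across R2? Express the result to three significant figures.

ΣR = 2.46 + 4.26 + 29.9 = 36.62 kΩ.
Voltage divider: V = V_DC · (4.260 / 36.62) = 10.7 × 0.1163 = 1.245 mV.

V ≈ 1.24 mV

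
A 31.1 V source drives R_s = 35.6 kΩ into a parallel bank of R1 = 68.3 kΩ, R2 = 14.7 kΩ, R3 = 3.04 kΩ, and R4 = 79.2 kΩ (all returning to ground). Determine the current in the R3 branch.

I ≈ 0.635 mA

Parallel bank: R_p = 1/(1/68.3 + 1/14.7 + 1/3.04 + 1/79.2) = 2.357 kΩ.
V_A = 31.1 × 2.357/37.96 = 1.931 V.
I(R3) = V_A / R3 = 1.931/3.04 = 0.6353 mA.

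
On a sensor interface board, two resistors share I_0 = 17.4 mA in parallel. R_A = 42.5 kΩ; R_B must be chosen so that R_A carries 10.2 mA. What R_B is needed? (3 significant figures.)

R_B ≈ 60.2 kΩ

In a two-way split, I_A/I_0 = R_B/(R_A + R_B).
With f = 0.5862, R_B = R_A · f/(1−f) = 42.5 × 1.417 = 60.21 kΩ.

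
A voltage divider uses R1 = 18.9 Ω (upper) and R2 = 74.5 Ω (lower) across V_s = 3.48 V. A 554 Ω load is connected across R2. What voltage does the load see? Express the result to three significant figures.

V_out ≈ 2.70 V

First combine the lower leg with the load: R2 ‖ R_L = 65.67 Ω.
Voltage divider with the loaded lower leg: V_out = 3.48 × 65.67/(18.9 + 65.67) = 3.48 × 0.7765 = 2.702 V.
(Unloaded it would be 2.78 V; the load pulls it down.)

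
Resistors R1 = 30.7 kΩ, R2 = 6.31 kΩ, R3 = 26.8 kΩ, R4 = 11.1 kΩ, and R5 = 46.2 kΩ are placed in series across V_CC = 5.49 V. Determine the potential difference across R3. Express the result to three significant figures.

ΣR = 30.7 + 6.31 + 26.8 + 11.1 + 46.2 = 121.1 kΩ.
V = V_CC · R/ΣR = 5.49 × 0.2213 = 1.215 V.

V ≈ 1.21 V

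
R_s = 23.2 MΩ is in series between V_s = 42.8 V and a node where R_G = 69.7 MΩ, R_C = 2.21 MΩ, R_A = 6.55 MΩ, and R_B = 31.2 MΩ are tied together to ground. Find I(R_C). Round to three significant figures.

I ≈ 1.20 µA

Combine the parallel branches: R_p = (1/69.7 + 1/2.21 + 1/6.55 + 1/31.2)⁻¹ = 1.535 MΩ.
Node voltage V_A = V_s · R_p/(R_s + R_p) = 42.8 × 0.06205 = 2.656 V.
Branch current I = V_A/R_C = 2.656/2.21 = 1.202 µA.
(Check via current divider: I_total = 1.730 µA; share G_k/ΣG = 0.6945 → same result.)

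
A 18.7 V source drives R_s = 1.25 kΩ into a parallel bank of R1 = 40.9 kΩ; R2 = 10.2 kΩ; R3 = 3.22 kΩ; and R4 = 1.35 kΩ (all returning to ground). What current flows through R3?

Parallel bank: R_p = 1/(1/40.9 + 1/10.2 + 1/3.22 + 1/1.35) = 0.8519 kΩ.
V_A = 18.7 × 0.8519/2.102 = 7.579 V.
I(R3) = V_A / R3 = 7.579/3.22 = 2.354 mA.
(Check via current divider: I_total = 8.897 mA; share G_k/ΣG = 0.2646 → same result.)

I ≈ 2.35 mA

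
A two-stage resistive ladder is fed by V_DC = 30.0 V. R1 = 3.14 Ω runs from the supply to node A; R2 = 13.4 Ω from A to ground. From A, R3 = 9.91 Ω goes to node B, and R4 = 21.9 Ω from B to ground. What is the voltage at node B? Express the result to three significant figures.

The second stage (R3 + R4 = 31.81 Ω) loads node A in parallel with R2.
R2 ‖ (R3+R4) = 9.428 Ω.
V_A = 30.0 × 9.428/(3.14 + 9.428) = 22.50 V.
Stage 2 is unloaded, so V_B = V_A · R4/(R3+R4) = 22.50 × 21.9/31.81 = 15.49 V.

V_B ≈ 15.5 V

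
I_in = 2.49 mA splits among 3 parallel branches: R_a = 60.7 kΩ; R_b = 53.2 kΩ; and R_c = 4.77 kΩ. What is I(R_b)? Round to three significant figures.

I ≈ 0.191 mA

Conductances: ΣG = 1/60.7 + 1/53.2 + 1/4.77 = 0.2449 (1/kΩ).
R_b takes the fraction G_k/ΣG = 0.01880/0.2449 = 0.07675, so I = 2.49 × 0.07675 = 0.1911 mA.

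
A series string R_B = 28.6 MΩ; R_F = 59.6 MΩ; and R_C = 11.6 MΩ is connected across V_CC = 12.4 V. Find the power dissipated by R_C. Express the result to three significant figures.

P ≈ 0.179 µW

The common current is I = 12.4/99.80 = 0.1242 µA.
P = I²R = 0.01544 × 11.6 = 0.1791 µW.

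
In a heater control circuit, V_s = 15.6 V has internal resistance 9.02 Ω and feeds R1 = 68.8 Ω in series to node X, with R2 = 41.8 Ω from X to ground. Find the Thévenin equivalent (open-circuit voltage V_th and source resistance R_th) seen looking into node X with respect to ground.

V_th ≈ 5.45 V, R_th ≈ 27.2 Ω

R1' = 9.02 + 68.8 = 77.82 Ω (source resistance + R1).
Open-circuit (no load on X): V_th = V_s · R2/(R1' + R2) = 15.6 × 41.8/(77.82 + 41.8) = 5.451 V.
With V_s suppressed (replaced by a short), R_th = R1' ‖ R2 = (77.82 × 41.8)/(77.82 + 41.8) = 27.19 Ω.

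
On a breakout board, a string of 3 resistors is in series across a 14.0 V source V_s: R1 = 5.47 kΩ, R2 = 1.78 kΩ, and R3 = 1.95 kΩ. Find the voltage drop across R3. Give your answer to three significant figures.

V ≈ 2.97 V

Series total: ΣR = 5.47 + 1.78 + 1.95 = 9.200 kΩ.
Voltage divider: V = V_s · (1.950 / 9.200) = 14.0 × 0.2120 = 2.967 V.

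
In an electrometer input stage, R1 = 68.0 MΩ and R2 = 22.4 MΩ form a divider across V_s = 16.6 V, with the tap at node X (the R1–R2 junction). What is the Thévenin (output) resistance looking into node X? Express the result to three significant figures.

With V_s suppressed (replaced by a short), R_th = R1 ‖ R2 = (68.00 × 22.4)/(68.00 + 22.4) = 16.85 MΩ.

R_th ≈ 16.8 MΩ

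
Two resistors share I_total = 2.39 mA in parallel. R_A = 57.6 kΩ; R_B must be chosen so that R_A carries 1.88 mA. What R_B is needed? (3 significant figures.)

Two-branch current divider: I_A = I_total · R_B/(R_A + R_B).
With f = 0.7866, R_B = R_A · f/(1−f) = 57.6 × 3.686 = 212.3 kΩ.

R_B ≈ 212 kΩ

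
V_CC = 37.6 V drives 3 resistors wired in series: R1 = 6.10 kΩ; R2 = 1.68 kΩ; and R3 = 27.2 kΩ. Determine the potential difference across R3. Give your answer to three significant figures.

Total series resistance ΣR = 6.10 + 1.68 + 27.2 = 34.98 kΩ.
V = V_CC · R/ΣR = 37.6 × 0.7776 = 29.24 V.

V ≈ 29.2 V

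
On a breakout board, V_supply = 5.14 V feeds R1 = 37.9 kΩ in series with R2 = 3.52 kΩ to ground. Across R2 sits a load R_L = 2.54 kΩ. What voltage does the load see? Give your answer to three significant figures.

First combine the lower leg with the load: R2 ‖ R_L = 1.475 kΩ.
Then V_out = V_supply · R2'/(R1 + R2') = 5.14 × 1.475/39.38 = 0.1926 V.
(Unloaded it would be 0.437 V; the load pulls it down.)

V_out ≈ 0.193 V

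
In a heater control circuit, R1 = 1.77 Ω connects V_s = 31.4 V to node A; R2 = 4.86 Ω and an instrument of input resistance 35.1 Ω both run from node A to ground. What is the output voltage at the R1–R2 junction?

V_out ≈ 22.2 V

First combine the lower leg with the load: R2 ‖ R_L = 4.269 Ω.
Now apply the divider: V_out = 31.4 × 0.7069 = 22.20 V.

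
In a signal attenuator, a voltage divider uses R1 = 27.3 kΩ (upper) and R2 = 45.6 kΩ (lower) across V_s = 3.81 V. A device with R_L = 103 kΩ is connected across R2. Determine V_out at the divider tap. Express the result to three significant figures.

V_out ≈ 2.04 V

The load sits in parallel with R2, giving an effective lower resistance R2' = R2·R_L/(R2+R_L) = 31.61 kΩ.
Voltage divider with the loaded lower leg: V_out = 3.81 × 31.61/(27.3 + 31.61) = 3.81 × 0.5366 = 2.044 V.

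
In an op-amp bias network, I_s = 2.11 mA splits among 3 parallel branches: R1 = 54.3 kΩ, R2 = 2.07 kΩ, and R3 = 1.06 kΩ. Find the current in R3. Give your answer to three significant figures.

Total conductance ΣG = 1/54.3 + 1/2.07 + 1/1.06 = 1.445 (units of 1/kΩ).
By the current-divider rule, I = I_s · G_k/ΣG = 2.11 × 0.6529 = 1.378 mA.

I ≈ 1.38 mA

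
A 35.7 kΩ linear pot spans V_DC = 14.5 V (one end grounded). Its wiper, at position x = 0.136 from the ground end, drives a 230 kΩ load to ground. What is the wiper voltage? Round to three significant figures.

V_out ≈ 1.94 V

Split the track: R_lower = x·R_p = 4.855 kΩ, R_upper = (1−x)·R_p = 30.84 kΩ.
(x·R_p) ‖ R_L = 4.755 kΩ.
Then V_out = V_DC · 4.755/(30.84 + 4.755) = 1.937 V.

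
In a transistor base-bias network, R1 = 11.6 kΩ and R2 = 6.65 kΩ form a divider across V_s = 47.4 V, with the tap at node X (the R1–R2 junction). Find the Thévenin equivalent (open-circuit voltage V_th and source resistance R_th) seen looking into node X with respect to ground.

With X open, the divider is unloaded: V_th = 47.4 × 6.65/18.25 = 17.27 V.
Zeroing V_s shorts the top of R1 to ground, so R_th = R1 ‖ R2 = 4.227 kΩ.

V_th ≈ 17.3 V, R_th ≈ 4.23 kΩ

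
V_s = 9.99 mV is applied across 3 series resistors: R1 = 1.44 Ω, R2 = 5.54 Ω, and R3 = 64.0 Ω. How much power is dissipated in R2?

P ≈ 0.110 µW

ΣR = 70.98 Ω → I = 9.99/70.98 = 0.1407 mA.
V(R2) = I·R = 0.7797 mV; P = V·I = 0.7797 × 0.1407 = 0.1097 µW.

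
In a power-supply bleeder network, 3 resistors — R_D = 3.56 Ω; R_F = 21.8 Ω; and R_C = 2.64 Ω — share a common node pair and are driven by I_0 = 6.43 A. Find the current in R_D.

I ≈ 2.56 A

Conductances: ΣG = 1/3.56 + 1/21.8 + 1/2.64 = 0.7056 (1/Ω).
Current divider: I(R_D) = I_0 · G_k/ΣG = 6.43 × (0.2809/0.7056) = 6.43 × 0.3981 = 2.560 A.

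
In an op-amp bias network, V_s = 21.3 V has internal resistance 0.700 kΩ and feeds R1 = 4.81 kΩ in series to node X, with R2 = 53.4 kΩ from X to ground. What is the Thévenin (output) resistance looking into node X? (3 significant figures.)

R_th ≈ 4.99 kΩ

R1' = 0.700 + 4.81 = 5.510 kΩ (source resistance + R1).
Looking into X with the source shorted: R_th = R1'·R2/(R1'+R2) = 5.510 × 53.4/58.91 = 4.995 kΩ.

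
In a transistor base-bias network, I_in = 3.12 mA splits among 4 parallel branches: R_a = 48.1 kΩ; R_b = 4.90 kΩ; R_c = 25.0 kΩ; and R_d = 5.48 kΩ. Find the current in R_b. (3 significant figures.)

I ≈ 1.42 mA

Conductances: ΣG = 1/48.1 + 1/4.90 + 1/25.0 + 1/5.48 = 0.4474 (1/kΩ).
By the current-divider rule, I = I_in · G_k/ΣG = 3.12 × 0.4562 = 1.423 mA.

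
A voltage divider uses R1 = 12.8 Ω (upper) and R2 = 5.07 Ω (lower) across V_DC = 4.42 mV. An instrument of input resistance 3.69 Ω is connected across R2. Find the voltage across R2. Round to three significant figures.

R2 ‖ R_L = (5.07 × 3.69)/(5.07 + 3.69) = 2.136 Ω.
Then V_out = V_DC · R2'/(R1 + R2') = 4.42 × 2.136/14.94 = 0.6320 mV.

V_out ≈ 0.632 mV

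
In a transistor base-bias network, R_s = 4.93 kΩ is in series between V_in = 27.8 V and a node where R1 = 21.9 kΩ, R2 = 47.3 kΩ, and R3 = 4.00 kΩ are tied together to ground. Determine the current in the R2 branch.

Parallel bank: R_p = 1/(1/21.9 + 1/47.3 + 1/4.00) = 3.157 kΩ.
Node voltage V_A = V_in · R_p/(R_s + R_p) = 27.8 × 0.3903 = 10.85 V.
I(R2) = V_A / R2 = 10.85/47.3 = 0.2294 mA.

I ≈ 0.229 mA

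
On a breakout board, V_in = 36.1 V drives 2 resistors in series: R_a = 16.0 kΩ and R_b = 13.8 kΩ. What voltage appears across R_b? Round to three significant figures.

Series total: ΣR = 16.0 + 13.8 = 29.80 kΩ.
V = V_in · R/ΣR = 36.1 × 0.4631 = 16.72 V.

V ≈ 16.7 V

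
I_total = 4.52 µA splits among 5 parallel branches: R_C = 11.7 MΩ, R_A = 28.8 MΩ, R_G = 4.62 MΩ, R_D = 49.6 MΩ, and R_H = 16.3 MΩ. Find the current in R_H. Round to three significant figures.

I ≈ 0.663 µA

Total conductance ΣG = 1/11.7 + 1/28.8 + 1/4.62 + 1/49.6 + 1/16.3 = 0.4182 (units of 1/MΩ).
R_H takes the fraction G_k/ΣG = 0.06135/0.4182 = 0.1467, so I = 4.52 × 0.1467 = 0.6632 µA.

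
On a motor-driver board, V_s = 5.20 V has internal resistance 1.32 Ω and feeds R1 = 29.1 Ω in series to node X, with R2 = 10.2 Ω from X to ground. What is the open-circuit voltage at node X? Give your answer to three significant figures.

R1' = 1.32 + 29.1 = 30.42 Ω (source resistance + R1).
Open-circuit (no load on X): V_th = V_s · R2/(R1' + R2) = 5.20 × 10.2/(30.42 + 10.2) = 1.306 V.

V_th ≈ 1.31 V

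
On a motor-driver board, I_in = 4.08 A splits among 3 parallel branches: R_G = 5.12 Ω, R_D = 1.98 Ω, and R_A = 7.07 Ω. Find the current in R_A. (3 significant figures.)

I ≈ 0.686 A

Conductances: ΣG = 1/5.12 + 1/1.98 + 1/7.07 = 0.8418 (1/Ω).
By the current-divider rule, I = I_in · G_k/ΣG = 4.08 × 0.1680 = 0.6855 A.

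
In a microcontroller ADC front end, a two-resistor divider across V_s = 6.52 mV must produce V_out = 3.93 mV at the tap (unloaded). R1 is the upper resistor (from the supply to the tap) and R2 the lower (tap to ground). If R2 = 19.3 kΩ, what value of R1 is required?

R1 ≈ 12.7 kΩ

Required fraction k = V_out/V_s = 0.6028.
Rearranging, R1 = R2·(1−k)/k = 19.3 × 0.6590 = 12.72 kΩ.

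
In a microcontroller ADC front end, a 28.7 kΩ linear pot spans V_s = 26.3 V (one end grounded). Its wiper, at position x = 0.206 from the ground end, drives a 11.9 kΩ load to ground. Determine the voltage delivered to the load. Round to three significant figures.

V_out ≈ 3.89 V

Lower segment x·R_p = 5.912 kΩ; upper segment (1−x)·R_p = 22.79 kΩ.
R_L loads the lower segment: effective lower R = 3.950 kΩ.
Then V_out = V_s · 3.950/(22.79 + 3.950) = 3.885 V.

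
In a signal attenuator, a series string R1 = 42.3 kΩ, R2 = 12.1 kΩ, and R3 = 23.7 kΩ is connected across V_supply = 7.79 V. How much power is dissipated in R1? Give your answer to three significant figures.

P ≈ 0.421 mW

The common current is I = 7.79/78.10 = 0.09974 mA.
V(R1) = I·R = 4.219 V; P = V·I = 4.219 × 0.09974 = 0.4208 mW.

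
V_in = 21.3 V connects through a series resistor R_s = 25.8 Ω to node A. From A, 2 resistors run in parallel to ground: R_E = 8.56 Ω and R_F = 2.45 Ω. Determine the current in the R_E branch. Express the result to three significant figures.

I ≈ 0.171 A

Parallel bank: R_p = 1/(1/8.56 + 1/2.45) = 1.905 Ω.
V_A = 21.3 × 1.905/27.70 = 1.464 V.
Branch current I = V_A/R_E = 1.464/8.56 = 0.1711 A.
(Check via current divider: I_total = 0.7688 A; share G_k/ΣG = 0.2225 → same result.)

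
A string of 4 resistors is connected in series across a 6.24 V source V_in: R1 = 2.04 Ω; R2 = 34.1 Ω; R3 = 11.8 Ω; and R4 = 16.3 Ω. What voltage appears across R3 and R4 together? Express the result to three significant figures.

V ≈ 2.73 V

ΣR = 2.04 + 34.1 + 11.8 + 16.3 = 64.24 Ω.
R_{R3..R4} = 11.8 + 16.3 = 28.10 Ω.
V = V_in · R/ΣR = 6.24 × 0.4374 = 2.730 V.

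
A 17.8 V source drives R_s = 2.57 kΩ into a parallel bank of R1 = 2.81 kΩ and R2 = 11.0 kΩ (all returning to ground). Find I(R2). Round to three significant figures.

I ≈ 0.753 mA

Combine the parallel branches: R_p = (1/2.81 + 1/11.0)⁻¹ = 2.238 kΩ.
Node voltage V_A = V_in · R_p/(R_s + R_p) = 17.8 × 0.4655 = 8.286 V.
I(R2) = V_A / R2 = 8.286/11.0 = 0.7533 mA.
(Equivalently: I_total = 3.702 mA, then current-divider fraction G_k/ΣG = 0.2035.)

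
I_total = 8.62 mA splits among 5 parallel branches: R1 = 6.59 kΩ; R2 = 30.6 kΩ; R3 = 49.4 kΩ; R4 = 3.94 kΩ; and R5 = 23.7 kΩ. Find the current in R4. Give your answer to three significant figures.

I ≈ 4.37 mA

Total conductance ΣG = 1/6.59 + 1/30.6 + 1/49.4 + 1/3.94 + 1/23.7 = 0.5007 (units of 1/kΩ).
R4 takes the fraction G_k/ΣG = 0.2538/0.5007 = 0.5069, so I = 8.62 × 0.5069 = 4.370 mA.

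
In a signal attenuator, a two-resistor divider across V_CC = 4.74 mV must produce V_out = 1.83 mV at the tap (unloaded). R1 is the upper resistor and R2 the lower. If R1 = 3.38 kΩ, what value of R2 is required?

R2 ≈ 2.13 kΩ

The divider ratio is R2/(R1+R2) = 1.83/4.74 = 0.3861.
Rearranging, R2 = R1·k/(1−k) = 3.38 × 0.6289 = 2.126 kΩ.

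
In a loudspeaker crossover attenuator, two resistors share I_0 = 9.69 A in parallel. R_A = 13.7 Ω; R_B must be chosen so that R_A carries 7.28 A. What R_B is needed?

R_B ≈ 41.4 Ω

The fraction through R_A equals R_B/(R_A+R_B).
7.28/9.69 = R_B/(R_A + R_B) → R_B = R_A · (0.7513)/(1 − 0.7513) = 13.7 × 3.021 = 41.38 Ω.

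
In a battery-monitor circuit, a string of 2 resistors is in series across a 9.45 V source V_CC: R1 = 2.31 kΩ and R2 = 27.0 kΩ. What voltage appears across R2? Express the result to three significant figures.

V ≈ 8.71 V

Series total: ΣR = 2.31 + 27.0 = 29.31 kΩ.
Voltage divider: V = V_CC · (27.00 / 29.31) = 9.45 × 0.9212 = 8.705 V.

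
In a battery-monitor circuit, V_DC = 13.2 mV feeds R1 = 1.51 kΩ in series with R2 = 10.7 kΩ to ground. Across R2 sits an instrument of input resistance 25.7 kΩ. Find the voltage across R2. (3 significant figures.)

First combine the lower leg with the load: R2 ‖ R_L = 7.555 kΩ.
Then V_out = V_DC · R2'/(R1 + R2') = 13.2 × 7.555/9.065 = 11.00 mV.

V_out ≈ 11.0 mV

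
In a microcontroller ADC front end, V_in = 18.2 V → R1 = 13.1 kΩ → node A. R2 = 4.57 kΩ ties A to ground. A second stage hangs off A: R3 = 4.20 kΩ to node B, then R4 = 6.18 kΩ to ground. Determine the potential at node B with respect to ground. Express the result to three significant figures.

Looking into the second stage from A: R3 + R4 = 10.38 kΩ appears in parallel with R2.
R2 ‖ (R3+R4) = 3.173 kΩ.
So V_A = 18.2 × 0.1950 = 3.549 V.
Then the unloaded second divider: V_B = V_A × R4/(R3+R4) = 3.549 × 0.5954 = 2.113 V.

V_B ≈ 2.11 V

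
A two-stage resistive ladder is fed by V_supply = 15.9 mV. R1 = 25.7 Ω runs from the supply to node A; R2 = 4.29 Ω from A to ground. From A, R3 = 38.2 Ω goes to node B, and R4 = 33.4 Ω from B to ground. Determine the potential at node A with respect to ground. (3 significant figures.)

V_A ≈ 2.16 mV

Node A sees R2 in parallel with the series input of stage 2, R3 + R4 = 71.60 Ω.
R2 ‖ (R3+R4) = 4.047 Ω.
First divider: V_A = V_supply · 4.047/(25.7 + 4.047) = 2.163 mV.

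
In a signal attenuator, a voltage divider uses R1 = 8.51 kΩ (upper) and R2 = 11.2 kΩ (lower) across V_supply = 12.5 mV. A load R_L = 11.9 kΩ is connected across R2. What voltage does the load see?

First combine the lower leg with the load: R2 ‖ R_L = 5.770 kΩ.
Voltage divider with the loaded lower leg: V_out = 12.5 × 5.770/(8.51 + 5.770) = 12.5 × 0.4040 = 5.051 mV.

V_out ≈ 5.05 mV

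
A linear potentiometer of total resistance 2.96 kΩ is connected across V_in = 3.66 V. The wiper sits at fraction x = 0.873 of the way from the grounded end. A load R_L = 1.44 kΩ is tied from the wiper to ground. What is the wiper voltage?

V_out ≈ 2.60 V

The pot divides into 0.3759 kΩ above the wiper and 2.584 kΩ below.
R_L loads the lower segment: effective lower R = 0.9247 kΩ.
Then V_out = V_in · 0.9247/(0.3759 + 0.9247) = 2.602 V.
(Unloaded: V_out = x·V_in = 3.20 V.)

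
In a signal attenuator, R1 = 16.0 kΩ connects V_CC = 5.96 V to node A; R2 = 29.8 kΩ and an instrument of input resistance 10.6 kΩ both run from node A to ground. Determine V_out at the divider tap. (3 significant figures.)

The load sits in parallel with R2, giving an effective lower resistance R2' = R2·R_L/(R2+R_L) = 7.819 kΩ.
Now apply the divider: V_out = 5.96 × 0.3283 = 1.956 V.

V_out ≈ 1.96 V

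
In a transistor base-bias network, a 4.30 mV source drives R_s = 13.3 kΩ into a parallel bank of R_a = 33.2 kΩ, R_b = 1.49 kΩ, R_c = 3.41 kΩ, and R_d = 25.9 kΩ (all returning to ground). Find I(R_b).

Combine the parallel branches: R_p = (1/33.2 + 1/1.49 + 1/3.41 + 1/25.9)⁻¹ = 0.9679 kΩ.
Node voltage V_A = V_in · R_p/(R_s + R_p) = 4.30 × 0.06784 = 0.2917 mV.
I(R_b) = V_A / R_b = 0.2917/1.49 = 0.1958 µA.
(Equivalently: I_total = 0.3014 µA, then current-divider fraction G_k/ΣG = 0.6496.)

I ≈ 0.196 µA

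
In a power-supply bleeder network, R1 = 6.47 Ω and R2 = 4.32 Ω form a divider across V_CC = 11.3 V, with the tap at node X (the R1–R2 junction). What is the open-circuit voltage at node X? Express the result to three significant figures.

V_th is the unloaded tap voltage: V_CC · R2/(R1+R2) = 11.3 × 0.4004 = 4.524 V.

V_th ≈ 4.52 V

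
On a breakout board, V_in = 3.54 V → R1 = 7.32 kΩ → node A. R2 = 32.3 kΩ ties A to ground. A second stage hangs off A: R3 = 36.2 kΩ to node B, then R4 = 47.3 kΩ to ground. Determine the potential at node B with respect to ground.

V_B ≈ 1.53 V

Node A sees R2 in parallel with the series input of stage 2, R3 + R4 = 83.50 kΩ.
R2 ‖ (R3+R4) = 23.29 kΩ.
V_A = 3.54 × 23.29/(7.32 + 23.29) = 2.693 V.
Then the unloaded second divider: V_B = V_A × R4/(R3+R4) = 2.693 × 0.5665 = 1.526 V.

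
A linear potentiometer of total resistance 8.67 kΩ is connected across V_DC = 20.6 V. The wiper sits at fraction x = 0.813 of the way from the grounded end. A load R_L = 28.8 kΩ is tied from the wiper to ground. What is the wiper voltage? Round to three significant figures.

Lower segment x·R_p = 7.049 kΩ; upper segment (1−x)·R_p = 1.621 kΩ.
(x·R_p) ‖ R_L = 5.663 kΩ.
V_out = 20.6 × 5.663/(1.621 + 5.663) = 16.01 V.

V_out ≈ 16.0 V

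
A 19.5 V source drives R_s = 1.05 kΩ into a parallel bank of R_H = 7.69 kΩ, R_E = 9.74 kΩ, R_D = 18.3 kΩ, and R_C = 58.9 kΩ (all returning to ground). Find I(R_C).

Parallel bank: R_p = 1/(1/7.69 + 1/9.74 + 1/18.3 + 1/58.9) = 3.286 kΩ.
Node voltage V_A = V_in · R_p/(R_s + R_p) = 19.5 × 0.7578 = 14.78 V.
I(R_C) = V_A / R_C = 14.78/58.9 = 0.2509 mA.

I ≈ 0.251 mA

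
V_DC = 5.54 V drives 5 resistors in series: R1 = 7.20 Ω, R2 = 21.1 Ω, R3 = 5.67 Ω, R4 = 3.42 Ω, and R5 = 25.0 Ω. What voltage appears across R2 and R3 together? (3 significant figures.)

V ≈ 2.38 V

Total series resistance ΣR = 7.20 + 21.1 + 5.67 + 3.42 + 25.0 = 62.39 Ω.
R_{R2..R3} = 21.1 + 5.67 = 26.77 Ω.
Voltage divider: V = V_DC · (26.77 / 62.39) = 5.54 × 0.4291 = 2.377 V.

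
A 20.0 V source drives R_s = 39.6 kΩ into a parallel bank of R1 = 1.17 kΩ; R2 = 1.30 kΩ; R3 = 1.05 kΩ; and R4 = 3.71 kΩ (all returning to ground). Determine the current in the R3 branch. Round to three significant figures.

Combine the parallel branches: R_p = (1/1.17 + 1/1.30 + 1/1.05 + 1/3.71)⁻¹ = 0.3514 kΩ.
V_A = 20.0 × 0.3514/39.95 = 0.1759 V.
Branch current I = V_A/R3 = 0.1759/1.05 = 0.1675 mA.

I ≈ 0.168 mA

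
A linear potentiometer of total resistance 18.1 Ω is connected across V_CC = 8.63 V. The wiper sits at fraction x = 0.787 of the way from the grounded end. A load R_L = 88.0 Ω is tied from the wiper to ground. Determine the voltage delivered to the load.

Split the track: R_lower = x·R_p = 14.24 Ω, R_upper = (1−x)·R_p = 3.855 Ω.
(x·R_p) ‖ R_L = 12.26 Ω.
V_out = 8.63 × 12.26/(3.855 + 12.26) = 6.565 V.
(Unloaded: V_out = x·V_CC = 6.79 V.)

V_out ≈ 6.57 V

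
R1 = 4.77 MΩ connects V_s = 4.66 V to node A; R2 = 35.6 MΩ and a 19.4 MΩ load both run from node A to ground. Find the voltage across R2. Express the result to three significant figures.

First combine the lower leg with the load: R2 ‖ R_L = 12.56 MΩ.
Now apply the divider: V_out = 4.66 × 0.7247 = 3.377 V.

V_out ≈ 3.38 V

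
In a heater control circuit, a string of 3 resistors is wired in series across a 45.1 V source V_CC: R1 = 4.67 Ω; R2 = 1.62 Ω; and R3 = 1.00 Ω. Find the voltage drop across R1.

Series total: ΣR = 4.67 + 1.62 + 1.00 = 7.290 Ω.
By the voltage-divider rule, V = 45.1 × 4.670/7.290 = 28.89 V.

V ≈ 28.9 V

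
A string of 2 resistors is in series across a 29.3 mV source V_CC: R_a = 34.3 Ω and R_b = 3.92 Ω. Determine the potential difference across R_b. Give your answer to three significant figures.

V ≈ 3.01 mV

Total series resistance ΣR = 34.3 + 3.92 = 38.22 Ω.
Voltage divider: V = V_CC · (3.920 / 38.22) = 29.3 × 0.1026 = 3.005 mV.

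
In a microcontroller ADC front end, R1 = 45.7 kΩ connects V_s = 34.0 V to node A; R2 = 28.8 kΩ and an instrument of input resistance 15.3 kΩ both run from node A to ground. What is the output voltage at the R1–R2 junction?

V_out ≈ 6.10 V

First combine the lower leg with the load: R2 ‖ R_L = 9.992 kΩ.
Voltage divider with the loaded lower leg: V_out = 34.0 × 9.992/(45.7 + 9.992) = 34.0 × 0.1794 = 6.100 V.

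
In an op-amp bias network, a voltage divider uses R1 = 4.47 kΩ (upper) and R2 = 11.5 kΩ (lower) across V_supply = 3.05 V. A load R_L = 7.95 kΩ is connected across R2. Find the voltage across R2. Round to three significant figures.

First combine the lower leg with the load: R2 ‖ R_L = 4.701 kΩ.
Voltage divider with the loaded lower leg: V_out = 3.05 × 4.701/(4.47 + 4.701) = 3.05 × 0.5126 = 1.563 V.
(Unloaded it would be 2.20 V; the load pulls it down.)

V_out ≈ 1.56 V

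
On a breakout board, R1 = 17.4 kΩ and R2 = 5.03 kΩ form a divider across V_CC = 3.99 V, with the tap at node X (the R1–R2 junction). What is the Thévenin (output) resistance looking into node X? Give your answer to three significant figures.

R_th ≈ 3.90 kΩ

Looking into X with the source shorted: R_th = R1·R2/(R1+R2) = 17.40 × 5.03/22.43 = 3.902 kΩ.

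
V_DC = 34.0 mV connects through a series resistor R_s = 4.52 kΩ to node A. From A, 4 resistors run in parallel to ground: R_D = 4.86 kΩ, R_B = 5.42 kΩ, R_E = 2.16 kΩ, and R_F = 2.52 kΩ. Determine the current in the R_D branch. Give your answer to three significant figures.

Combine the parallel branches: R_p = (1/4.86 + 1/5.42 + 1/2.16 + 1/2.52)⁻¹ = 0.8000 kΩ.
V_A by voltage divider: V_A = 34.0 × 0.8000/(4.52 + 0.8000) = 5.113 mV.
I(R_D) = V_A / R_D = 5.113/4.86 = 1.052 µA.

I ≈ 1.05 µA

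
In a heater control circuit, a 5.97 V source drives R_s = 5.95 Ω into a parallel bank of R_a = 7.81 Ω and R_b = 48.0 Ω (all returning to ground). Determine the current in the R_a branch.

Parallel bank: R_p = 1/(1/7.81 + 1/48.0) = 6.717 Ω.
Node voltage V_A = V_supply · R_p/(R_s + R_p) = 5.97 × 0.5303 = 3.166 V.
I(R_a) = V_A / R_a = 3.166/7.81 = 0.4053 A.
(Check via current divider: I_total = 0.4713 A; share G_k/ΣG = 0.8601 → same result.)

I ≈ 0.405 A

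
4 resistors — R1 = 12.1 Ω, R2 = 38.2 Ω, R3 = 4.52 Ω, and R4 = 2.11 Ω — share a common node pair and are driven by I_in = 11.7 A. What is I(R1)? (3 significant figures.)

ΣG = 1/12.1 + 1/38.2 + 1/4.52 + 1/2.11 = 0.8040.
R1 takes the fraction G_k/ΣG = 0.08264/0.8040 = 0.1028, so I = 11.7 × 0.1028 = 1.203 A.

I ≈ 1.20 A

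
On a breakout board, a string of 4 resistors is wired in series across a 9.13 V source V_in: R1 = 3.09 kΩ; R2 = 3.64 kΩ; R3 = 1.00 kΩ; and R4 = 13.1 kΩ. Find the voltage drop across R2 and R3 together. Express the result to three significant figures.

V ≈ 2.03 V

ΣR = 3.09 + 3.64 + 1.00 + 13.1 = 20.83 kΩ.
R_{R2..R3} = 3.64 + 1.00 = 4.640 kΩ.
V = V_in · R/ΣR = 9.13 × 0.2228 = 2.034 V.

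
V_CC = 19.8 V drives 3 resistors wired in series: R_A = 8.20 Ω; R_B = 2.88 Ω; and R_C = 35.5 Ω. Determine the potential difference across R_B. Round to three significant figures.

ΣR = 8.20 + 2.88 + 35.5 = 46.58 Ω.
V = V_CC · R/ΣR = 19.8 × 0.06183 = 1.224 V.

V ≈ 1.22 V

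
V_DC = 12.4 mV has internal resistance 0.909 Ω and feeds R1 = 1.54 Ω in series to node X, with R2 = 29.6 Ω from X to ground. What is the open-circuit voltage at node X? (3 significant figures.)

R1' = 0.909 + 1.54 = 2.449 Ω (source resistance + R1).
With X open, the divider is unloaded: V_th = 12.4 × 29.6/32.05 = 11.45 mV.

V_th ≈ 11.5 mV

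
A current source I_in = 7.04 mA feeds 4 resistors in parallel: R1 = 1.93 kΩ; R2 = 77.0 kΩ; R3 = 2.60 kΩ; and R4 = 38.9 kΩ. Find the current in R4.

Total conductance ΣG = 1/1.93 + 1/77.0 + 1/2.60 + 1/38.9 = 0.9414 (units of 1/kΩ).
By the current-divider rule, I = I_in · G_k/ΣG = 7.04 × 0.02731 = 0.1922 mA.

I ≈ 0.192 mA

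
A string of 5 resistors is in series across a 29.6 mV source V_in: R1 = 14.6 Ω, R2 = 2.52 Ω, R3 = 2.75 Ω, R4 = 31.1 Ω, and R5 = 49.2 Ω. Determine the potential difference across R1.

Total series resistance ΣR = 14.6 + 2.52 + 2.75 + 31.1 + 49.2 = 100.2 Ω.
By the voltage-divider rule, V = 29.6 × 14.60/100.2 = 4.314 mV.

V ≈ 4.31 mV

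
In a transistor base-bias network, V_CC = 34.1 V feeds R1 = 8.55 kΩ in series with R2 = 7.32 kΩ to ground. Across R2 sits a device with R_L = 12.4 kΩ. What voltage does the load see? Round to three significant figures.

V_out ≈ 11.9 V

The load sits in parallel with R2, giving an effective lower resistance R2' = R2·R_L/(R2+R_L) = 4.603 kΩ.
Voltage divider with the loaded lower leg: V_out = 34.1 × 4.603/(8.55 + 4.603) = 34.1 × 0.3500 = 11.93 V.
(Unloaded it would be 15.7 V; the load pulls it down.)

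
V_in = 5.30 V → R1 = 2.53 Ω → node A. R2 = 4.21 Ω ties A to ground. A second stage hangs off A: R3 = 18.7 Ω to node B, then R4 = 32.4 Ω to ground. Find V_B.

V_B ≈ 2.04 V

The second stage (R3 + R4 = 51.10 Ω) loads node A in parallel with R2.
Effective lower resistance at A: R2 ‖ 51.10 = 3.890 Ω.
So V_A = 5.30 × 0.6059 = 3.211 V.
V_B = V_A × 0.6341 = 2.036 V.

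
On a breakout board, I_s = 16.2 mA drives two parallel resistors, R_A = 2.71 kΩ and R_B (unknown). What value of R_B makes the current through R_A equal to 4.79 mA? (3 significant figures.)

R_B ≈ 1.14 kΩ

The fraction through R_A equals R_B/(R_A+R_B).
4.79/16.2 = R_B/(R_A + R_B) → R_B = R_A · (0.2957)/(1 − 0.2957) = 2.71 × 0.4198 = 1.138 kΩ.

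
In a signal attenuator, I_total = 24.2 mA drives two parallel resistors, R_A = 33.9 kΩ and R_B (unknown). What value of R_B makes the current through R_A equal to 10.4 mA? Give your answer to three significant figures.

In a two-way split, I_A/I_total = R_B/(R_A + R_B).
With f = 0.4298, R_B = R_A · f/(1−f) = 33.9 × 0.7536 = 25.55 kΩ.

R_B ≈ 25.5 kΩ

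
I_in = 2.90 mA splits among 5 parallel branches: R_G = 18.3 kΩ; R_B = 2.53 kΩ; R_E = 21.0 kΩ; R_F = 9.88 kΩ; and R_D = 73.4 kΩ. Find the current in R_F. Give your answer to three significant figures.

I ≈ 0.479 mA

Total conductance ΣG = 1/18.3 + 1/2.53 + 1/21.0 + 1/9.88 + 1/73.4 = 0.6124 (units of 1/kΩ).
By the current-divider rule, I = I_in · G_k/ΣG = 2.90 × 0.1653 = 0.4793 mA.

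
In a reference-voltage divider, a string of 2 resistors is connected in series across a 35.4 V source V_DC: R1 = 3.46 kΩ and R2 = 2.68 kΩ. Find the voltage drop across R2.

V ≈ 15.5 V

Total series resistance ΣR = 3.46 + 2.68 = 6.140 kΩ.
By the voltage-divider rule, V = 35.4 × 2.680/6.140 = 15.45 V.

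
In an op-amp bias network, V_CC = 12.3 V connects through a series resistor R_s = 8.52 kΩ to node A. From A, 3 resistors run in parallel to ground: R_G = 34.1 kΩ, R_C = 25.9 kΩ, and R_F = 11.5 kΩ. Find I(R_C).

Parallel bank: R_p = 1/(1/34.1 + 1/25.9 + 1/11.5) = 6.456 kΩ.
Node voltage V_A = V_CC · R_p/(R_s + R_p) = 12.3 × 0.4311 = 5.302 V.
I(R_C) = V_A / R_C = 5.302/25.9 = 0.2047 mA.

I ≈ 0.205 mA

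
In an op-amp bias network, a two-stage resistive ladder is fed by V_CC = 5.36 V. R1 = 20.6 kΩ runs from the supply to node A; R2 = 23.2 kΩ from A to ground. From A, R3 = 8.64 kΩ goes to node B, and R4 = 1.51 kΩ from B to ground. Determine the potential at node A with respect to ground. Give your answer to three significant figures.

Looking into the second stage from A: R3 + R4 = 10.15 kΩ appears in parallel with R2.
Effective lower resistance at A: R2 ‖ 10.15 = 7.061 kΩ.
So V_A = 5.36 × 0.2553 = 1.368 V.

V_A ≈ 1.37 V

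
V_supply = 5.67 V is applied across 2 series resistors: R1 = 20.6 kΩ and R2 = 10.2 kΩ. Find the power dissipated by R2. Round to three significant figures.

P ≈ 0.346 mW

ΣR = 30.80 kΩ → I = 5.67/30.80 = 0.1841 mA.
P = I²R = 0.03389 × 10.2 = 0.3457 mW.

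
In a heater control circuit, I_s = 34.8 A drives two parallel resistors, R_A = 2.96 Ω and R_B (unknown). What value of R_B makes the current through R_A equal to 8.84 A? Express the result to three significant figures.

Two-branch current divider: I_A = I_s · R_B/(R_A + R_B).
With f = 0.2540, R_B = R_A · f/(1−f) = 2.96 × 0.3405 = 1.008 Ω.

R_B ≈ 1.01 Ω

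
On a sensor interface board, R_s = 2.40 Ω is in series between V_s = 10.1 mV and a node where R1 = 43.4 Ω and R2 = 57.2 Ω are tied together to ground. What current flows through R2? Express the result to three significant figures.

I ≈ 0.161 mA

Parallel bank: R_p = 1/(1/43.4 + 1/57.2) = 24.68 Ω.
Node voltage V_A = V_s · R_p/(R_s + R_p) = 10.1 × 0.9114 = 9.205 mV.
I(R2) = V_A / R2 = 9.205/57.2 = 0.1609 mA.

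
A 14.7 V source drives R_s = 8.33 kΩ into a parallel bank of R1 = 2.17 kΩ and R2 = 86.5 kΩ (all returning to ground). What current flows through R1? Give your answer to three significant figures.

I ≈ 1.37 mA

Parallel bank: R_p = 1/(1/2.17 + 1/86.5) = 2.117 kΩ.
V_A by voltage divider: V_A = 14.7 × 2.117/(8.33 + 2.117) = 2.979 V.
I(R1) = V_A / R1 = 2.979/2.17 = 1.373 mA.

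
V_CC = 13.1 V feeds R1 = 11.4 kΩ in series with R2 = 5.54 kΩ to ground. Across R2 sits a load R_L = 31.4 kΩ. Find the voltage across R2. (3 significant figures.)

V_out ≈ 3.83 V

R2 ‖ R_L = (5.54 × 31.4)/(5.54 + 31.4) = 4.709 kΩ.
Then V_out = V_CC · R2'/(R1 + R2') = 13.1 × 4.709/16.11 = 3.829 V.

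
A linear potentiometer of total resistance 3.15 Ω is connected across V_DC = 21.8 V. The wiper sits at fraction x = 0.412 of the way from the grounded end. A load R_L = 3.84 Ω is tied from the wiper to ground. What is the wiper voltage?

V_out ≈ 7.49 V

Lower segment x·R_p = 1.298 Ω; upper segment (1−x)·R_p = 1.852 Ω.
Lower segment in parallel with the load: 1.298 ‖ 3.84 = 0.9700 Ω.
Then V_out = V_DC · 0.9700/(1.852 + 0.9700) = 7.493 V.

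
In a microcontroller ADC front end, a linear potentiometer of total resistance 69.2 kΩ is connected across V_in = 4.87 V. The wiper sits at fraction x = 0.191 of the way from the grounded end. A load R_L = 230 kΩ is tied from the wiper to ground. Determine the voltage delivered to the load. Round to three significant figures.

V_out ≈ 0.889 V

Lower segment x·R_p = 13.22 kΩ; upper segment (1−x)·R_p = 55.98 kΩ.
Lower segment in parallel with the load: 13.22 ‖ 230 = 12.50 kΩ.
Loaded-divider output: V_out = 4.87 × 0.1825 = 0.8888 V.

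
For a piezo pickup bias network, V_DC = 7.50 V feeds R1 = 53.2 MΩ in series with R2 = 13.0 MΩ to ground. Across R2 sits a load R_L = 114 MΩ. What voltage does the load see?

V_out ≈ 1.35 V

R2 ‖ R_L = (13.0 × 114)/(13.0 + 114) = 11.67 MΩ.
Now apply the divider: V_out = 7.50 × 0.1799 = 1.349 V.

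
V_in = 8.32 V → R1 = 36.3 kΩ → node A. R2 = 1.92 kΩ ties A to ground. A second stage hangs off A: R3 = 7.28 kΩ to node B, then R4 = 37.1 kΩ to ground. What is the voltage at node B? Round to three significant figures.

V_B ≈ 0.336 V

Node A sees R2 in parallel with the series input of stage 2, R3 + R4 = 44.38 kΩ.
R2 ‖ (R3+R4) = 1.840 kΩ.
V_A = 8.32 × 1.840/(36.3 + 1.840) = 0.4015 V.
V_B = V_A × 0.8360 = 0.3356 V.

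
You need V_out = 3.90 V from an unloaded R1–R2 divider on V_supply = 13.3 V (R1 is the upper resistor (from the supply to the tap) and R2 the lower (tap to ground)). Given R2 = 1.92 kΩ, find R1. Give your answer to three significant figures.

R1 ≈ 4.63 kΩ

V_out/V_supply = R2/(R1+R2) = 0.2932.
R1 = R2·(1/k − 1) = 1.92 × 2.410 = 4.628 kΩ.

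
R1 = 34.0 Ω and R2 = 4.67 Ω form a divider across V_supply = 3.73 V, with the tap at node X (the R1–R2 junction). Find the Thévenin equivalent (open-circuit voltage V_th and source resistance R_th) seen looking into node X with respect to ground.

V_th is the unloaded tap voltage: V_supply · R2/(R1+R2) = 3.73 × 0.1208 = 0.4505 V.
With V_supply suppressed (replaced by a short), R_th = R1 ‖ R2 = (34.00 × 4.67)/(34.00 + 4.67) = 4.106 Ω.

V_th ≈ 0.450 V, R_th ≈ 4.11 Ω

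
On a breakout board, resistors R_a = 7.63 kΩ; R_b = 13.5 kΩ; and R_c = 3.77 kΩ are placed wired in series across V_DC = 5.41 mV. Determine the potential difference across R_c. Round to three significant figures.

ΣR = 7.63 + 13.5 + 3.77 = 24.90 kΩ.
By the voltage-divider rule, V = 5.41 × 3.770/24.90 = 0.8191 mV.

V ≈ 0.819 mV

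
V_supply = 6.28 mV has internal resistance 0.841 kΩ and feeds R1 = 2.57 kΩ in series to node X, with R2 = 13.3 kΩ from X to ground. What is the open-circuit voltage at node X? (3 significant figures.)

V_th ≈ 5.00 mV

R1' = 0.841 + 2.57 = 3.411 kΩ (source resistance + R1).
Open-circuit (no load on X): V_th = V_supply · R2/(R1' + R2) = 6.28 × 13.3/(3.411 + 13.3) = 4.998 mV.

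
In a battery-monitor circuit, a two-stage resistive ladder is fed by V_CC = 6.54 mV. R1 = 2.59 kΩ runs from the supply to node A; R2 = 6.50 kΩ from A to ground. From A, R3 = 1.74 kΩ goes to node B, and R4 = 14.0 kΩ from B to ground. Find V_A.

V_A ≈ 4.18 mV

The second stage (R3 + R4 = 15.74 kΩ) loads node A in parallel with R2.
R2 ‖ (R3+R4) = 4.600 kΩ.
First divider: V_A = V_CC · 4.600/(2.59 + 4.600) = 4.184 mV.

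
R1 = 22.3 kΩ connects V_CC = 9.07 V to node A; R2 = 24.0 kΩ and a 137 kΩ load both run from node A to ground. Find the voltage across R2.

R2 ‖ R_L = (24.0 × 137)/(24.0 + 137) = 20.42 kΩ.
Then V_out = V_CC · R2'/(R1 + R2') = 9.07 × 20.42/42.72 = 4.336 V.

V_out ≈ 4.34 V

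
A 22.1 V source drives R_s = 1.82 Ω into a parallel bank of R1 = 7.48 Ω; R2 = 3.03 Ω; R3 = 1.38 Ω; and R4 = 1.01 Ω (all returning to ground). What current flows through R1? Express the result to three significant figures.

Parallel bank: R_p = 1/(1/7.48 + 1/3.03 + 1/1.38 + 1/1.01) = 0.4590 Ω.
V_A by voltage divider: V_A = 22.1 × 0.4590/(1.82 + 0.4590) = 4.451 V.
I(R1) = V_A / R1 = 4.451/7.48 = 0.5951 A.
(Equivalently: I_total = 9.697 A, then current-divider fraction G_k/ΣG = 0.06137.)

I ≈ 0.595 A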